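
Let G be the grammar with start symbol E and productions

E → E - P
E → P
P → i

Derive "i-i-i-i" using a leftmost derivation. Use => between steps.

E=>E-P=>E-P-P=>E-P-P-P=>P-P-P-P=>i-P-P-P=>i-i-P-P=>i-i-i-P=>i-i-i-i

E => E-P   [E → E - P]
E-P => E-P-P   [E → E - P]
E-P-P => E-P-P-P   [E → E - P]
E-P-P-P => P-P-P-P   [E → P]
P-P-P-P => i-P-P-P   [P → i]
i-P-P-P => i-i-P-P   [P → i]
i-i-P-P => i-i-i-P   [P → i]
i-i-i-P => i-i-i-i   [P → i]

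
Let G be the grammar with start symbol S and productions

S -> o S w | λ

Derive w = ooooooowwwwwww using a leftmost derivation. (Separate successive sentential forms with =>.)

S => oSw   [S -> o S w]
oSw => ooSww   [S -> o S w]
ooSww => oooSwww   [S -> o S w]
oooSwww => ooooSwwww   [S -> o S w]
ooooSwwww => oooooSwwwww   [S -> o S w]
oooooSwwwww => ooooooSwwwwww   [S -> o S w]
ooooooSwwwwww => oooooooSwwwwwww   [S -> o S w]
oooooooSwwwwwww => ooooooowwwwwww   [S -> λ]

S => oSw => ooSww => oooSwww => ooooSwwww => oooooSwwwww => ooooooSwwwwww => oooooooSwwwwwww => ooooooowwwwwww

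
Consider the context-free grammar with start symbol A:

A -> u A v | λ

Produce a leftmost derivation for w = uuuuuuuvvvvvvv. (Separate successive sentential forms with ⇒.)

A ⇒ uAv ⇒ uuAvv ⇒ uuuAvvv ⇒ uuuuAvvvv ⇒ uuuuuAvvvvv ⇒ uuuuuuAvvvvvv ⇒ uuuuuuuAvvvvvvv ⇒ uuuuuuuvvvvvvv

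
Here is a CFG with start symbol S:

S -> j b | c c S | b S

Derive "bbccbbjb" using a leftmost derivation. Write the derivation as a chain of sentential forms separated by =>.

S => bS => bbS => bbccS => bbccbS => bbccbbS => bbccbbjb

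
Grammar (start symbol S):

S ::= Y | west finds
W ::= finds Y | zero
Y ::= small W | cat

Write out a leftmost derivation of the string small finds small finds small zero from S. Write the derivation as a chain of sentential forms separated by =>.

S => Y => small W => small finds Y => small finds small W => small finds small finds Y => small finds small finds small W => small finds small finds small zero

S => Y   [S ::= Y]
Y => small W   [Y ::= small W]
small W => small finds Y   [W ::= finds Y]
small finds Y => small finds small W   [Y ::= small W]
small finds small W => small finds small finds Y   [W ::= finds Y]
small finds small finds Y => small finds small finds small W   [Y ::= small W]
small finds small finds small W => small finds small finds small zero   [W ::= zero]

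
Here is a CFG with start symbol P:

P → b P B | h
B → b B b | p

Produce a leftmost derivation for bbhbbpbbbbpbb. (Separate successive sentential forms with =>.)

P => bPB => bbPBB => bbhBB => bbhbBbB => bbhbbBbbB => bbhbbpbbB => bbhbbpbbbBb => bbhbbpbbbbBbb => bbhbbpbbbbpbb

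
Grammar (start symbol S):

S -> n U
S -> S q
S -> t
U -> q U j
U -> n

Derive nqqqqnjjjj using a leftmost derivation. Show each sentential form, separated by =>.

S => nU   [S -> n U]
nU => nqUj   [U -> q U j]
nqUj => nqqUjj   [U -> q U j]
nqqUjj => nqqqUjjj   [U -> q U j]
nqqqUjjj => nqqqqUjjjj   [U -> q U j]
nqqqqUjjjj => nqqqqnjjjj   [U -> n]

S=>nU=>nqUj=>nqqUjj=>nqqqUjjj=>nqqqqUjjjj=>nqqqqnjjjj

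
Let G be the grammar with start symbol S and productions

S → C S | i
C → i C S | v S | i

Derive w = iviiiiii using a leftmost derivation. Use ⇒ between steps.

S⇒CS⇒iCSS⇒ivSSS⇒ivCSSS⇒iviCSSSS⇒iviiSSSS⇒iviiiSSS⇒iviiiiSS⇒iviiiiiS⇒iviiiiii

S ⇒ CS   [S → C S]
CS ⇒ iCSS   [C → i C S]
iCSS ⇒ ivSSS   [C → v S]
ivSSS ⇒ ivCSSS   [S → C S]
ivCSSS ⇒ iviCSSSS   [C → i C S]
iviCSSSS ⇒ iviiSSSS   [C → i]
iviiSSSS ⇒ iviiiSSS   [S → i]
iviiiSSS ⇒ iviiiiSS   [S → i]
iviiiiSS ⇒ iviiiiiS   [S → i]
iviiiiiS ⇒ iviiiiii   [S → i]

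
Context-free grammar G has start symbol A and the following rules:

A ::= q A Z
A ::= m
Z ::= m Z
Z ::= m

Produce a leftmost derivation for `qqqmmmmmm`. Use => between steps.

A => qAZ => qqAZZ => qqqAZZZ => qqqmZZZ => qqqmmZZ => qqqmmmZZ => qqqmmmmZ => qqqmmmmmZ => qqqmmmmmm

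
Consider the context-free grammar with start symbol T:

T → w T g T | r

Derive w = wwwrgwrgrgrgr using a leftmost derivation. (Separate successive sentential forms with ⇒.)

T ⇒ wTgT   [T → w T g T]
wTgT ⇒ wwTgTgT   [T → w T g T]
wwTgTgT ⇒ wwwTgTgTgT   [T → w T g T]
wwwTgTgTgT ⇒ wwwrgTgTgT   [T → r]
wwwrgTgTgT ⇒ wwwrgwTgTgTgT   [T → w T g T]
wwwrgwTgTgTgT ⇒ wwwrgwrgTgTgT   [T → r]
wwwrgwrgTgTgT ⇒ wwwrgwrgrgTgT   [T → r]
wwwrgwrgrgTgT ⇒ wwwrgwrgrgrgT   [T → r]
wwwrgwrgrgrgT ⇒ wwwrgwrgrgrgr   [T → r]

T⇒wTgT⇒wwTgTgT⇒wwwTgTgTgT⇒wwwrgTgTgT⇒wwwrgwTgTgTgT⇒wwwrgwrgTgTgT⇒wwwrgwrgrgTgT⇒wwwrgwrgrgrgT⇒wwwrgwrgrgrgr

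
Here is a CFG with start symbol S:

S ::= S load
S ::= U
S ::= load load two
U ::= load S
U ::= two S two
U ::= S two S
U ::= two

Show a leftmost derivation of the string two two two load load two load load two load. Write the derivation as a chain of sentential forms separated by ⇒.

S ⇒ S load   [S ::= S load]
S load ⇒ U load   [S ::= U]
U load ⇒ two S two load   [U ::= two S two]
two S two load ⇒ two S load two load   [S ::= S load]
two S load two load ⇒ two U load two load   [S ::= U]
two U load two load ⇒ two S two S load two load   [U ::= S two S]
two S two S load two load ⇒ two U two S load two load   [S ::= U]
two U two S load two load ⇒ two two two S load two load   [U ::= two]
two two two S load two load ⇒ two two two S load load two load   [S ::= S load]
two two two S load load two load ⇒ two two two load load two load load two load   [S ::= load load two]

S ⇒ S load ⇒ U load ⇒ two S two load ⇒ two S load two load ⇒ two U load two load ⇒ two S two S load two load ⇒ two U two S load two load ⇒ two two two S load two load ⇒ two two two S load load two load ⇒ two two two load load two load load two load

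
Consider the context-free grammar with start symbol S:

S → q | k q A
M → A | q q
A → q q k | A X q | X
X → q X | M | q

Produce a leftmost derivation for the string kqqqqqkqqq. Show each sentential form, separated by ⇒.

S⇒kqA⇒kqX⇒kqqX⇒kqqqX⇒kqqqM⇒kqqqA⇒kqqqAXq⇒kqqqqqkXq⇒kqqqqqkqXq⇒kqqqqqkqqq

S ⇒ kqA   [S → k q A]
kqA ⇒ kqX   [A → X]
kqX ⇒ kqqX   [X → q X]
kqqX ⇒ kqqqX   [X → q X]
kqqqX ⇒ kqqqM   [X → M]
kqqqM ⇒ kqqqA   [M → A]
kqqqA ⇒ kqqqAXq   [A → A X q]
kqqqAXq ⇒ kqqqqqkXq   [A → q q k]
kqqqqqkXq ⇒ kqqqqqkqXq   [X → q X]
kqqqqqkqXq ⇒ kqqqqqkqqq   [X → q]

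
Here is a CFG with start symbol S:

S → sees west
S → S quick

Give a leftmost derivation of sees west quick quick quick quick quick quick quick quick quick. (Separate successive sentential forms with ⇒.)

S ⇒ S quick   [S → S quick]
S quick ⇒ S quick quick   [S → S quick]
S quick quick ⇒ S quick quick quick   [S → S quick]
S quick quick quick ⇒ S quick quick quick quick   [S → S quick]
S quick quick quick quick ⇒ S quick quick quick quick quick   [S → S quick]
S quick quick quick quick quick ⇒ S quick quick quick quick quick quick   [S → S quick]
S quick quick quick quick quick quick ⇒ S quick quick quick quick quick quick quick   [S → S quick]
S quick quick quick quick quick quick quick ⇒ S quick quick quick quick quick quick quick quick   [S → S quick]
S quick quick quick quick quick quick quick quick ⇒ S quick quick quick quick quick quick quick quick quick   [S → S quick]
S quick quick quick quick quick quick quick quick quick ⇒ sees west quick quick quick quick quick quick quick quick quick   [S → sees west]

S ⇒ S quick ⇒ S quick quick ⇒ S quick quick quick ⇒ S quick quick quick quick ⇒ S quick quick quick quick quick ⇒ S quick quick quick quick quick quick ⇒ S quick quick quick quick quick quick quick ⇒ S quick quick quick quick quick quick quick quick ⇒ S quick quick quick quick quick quick quick quick quick ⇒ sees west quick quick quick quick quick quick quick quick quick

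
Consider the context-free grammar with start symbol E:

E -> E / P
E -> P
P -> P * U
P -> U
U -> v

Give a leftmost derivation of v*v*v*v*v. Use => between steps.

E => P => P*U => P*U*U => P*U*U*U => P*U*U*U*U => U*U*U*U*U => v*U*U*U*U => v*v*U*U*U => v*v*v*U*U => v*v*v*v*U => v*v*v*v*v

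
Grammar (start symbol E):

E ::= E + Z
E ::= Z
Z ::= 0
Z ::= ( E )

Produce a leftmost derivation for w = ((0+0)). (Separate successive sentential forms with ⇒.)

E⇒Z⇒(E)⇒(Z)⇒((E))⇒((E+Z))⇒((Z+Z))⇒((0+Z))⇒((0+0))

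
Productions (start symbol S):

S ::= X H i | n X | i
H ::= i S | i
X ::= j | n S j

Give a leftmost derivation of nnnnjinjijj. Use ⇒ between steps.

S⇒nX⇒nnSj⇒nnnXj⇒nnnnSjj⇒nnnnXHijj⇒nnnnjHijj⇒nnnnjiSijj⇒nnnnjinXijj⇒nnnnjinjijj

S ⇒ nX   [S ::= n X]
nX ⇒ nnSj   [X ::= n S j]
nnSj ⇒ nnnXj   [S ::= n X]
nnnXj ⇒ nnnnSjj   [X ::= n S j]
nnnnSjj ⇒ nnnnXHijj   [S ::= X H i]
nnnnXHijj ⇒ nnnnjHijj   [X ::= j]
nnnnjHijj ⇒ nnnnjiSijj   [H ::= i S]
nnnnjiSijj ⇒ nnnnjinXijj   [S ::= n X]
nnnnjinXijj ⇒ nnnnjinjijj   [X ::= j]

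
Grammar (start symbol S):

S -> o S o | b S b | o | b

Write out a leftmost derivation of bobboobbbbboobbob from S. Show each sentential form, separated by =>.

S => bSb => boSob => bobSbob => bobbSbbob => bobboSobbob => bobbooSoobbob => bobboobSboobbob => bobboobbSbboobbob => bobboobbbbboobbob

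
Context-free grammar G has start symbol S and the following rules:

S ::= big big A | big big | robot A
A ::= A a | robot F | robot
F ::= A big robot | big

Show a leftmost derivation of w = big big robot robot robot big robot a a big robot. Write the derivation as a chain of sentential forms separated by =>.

S => big big A   [S ::= big big A]
big big A => big big robot F   [A ::= robot F]
big big robot F => big big robot A big robot   [F ::= A big robot]
big big robot A big robot => big big robot A a big robot   [A ::= A a]
big big robot A a big robot => big big robot A a a big robot   [A ::= A a]
big big robot A a a big robot => big big robot robot F a a big robot   [A ::= robot F]
big big robot robot F a a big robot => big big robot robot A big robot a a big robot   [F ::= A big robot]
big big robot robot A big robot a a big robot => big big robot robot robot big robot a a big robot   [A ::= robot]

S => big big A => big big robot F => big big robot A big robot => big big robot A a big robot => big big robot A a a big robot => big big robot robot F a a big robot => big big robot robot A big robot a a big robot => big big robot robot robot big robot a a big robot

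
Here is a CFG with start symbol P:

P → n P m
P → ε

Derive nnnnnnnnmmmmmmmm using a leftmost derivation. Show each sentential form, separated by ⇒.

P ⇒ nPm ⇒ nnPmm ⇒ nnnPmmm ⇒ nnnnPmmmm ⇒ nnnnnPmmmmm ⇒ nnnnnnPmmmmmm ⇒ nnnnnnnPmmmmmmm ⇒ nnnnnnnnPmmmmmmmm ⇒ nnnnnnnnmmmmmmmm

P ⇒ nPm   [P → n P m]
nPm ⇒ nnPmm   [P → n P m]
nnPmm ⇒ nnnPmmm   [P → n P m]
nnnPmmm ⇒ nnnnPmmmm   [P → n P m]
nnnnPmmmm ⇒ nnnnnPmmmmm   [P → n P m]
nnnnnPmmmmm ⇒ nnnnnnPmmmmmm   [P → n P m]
nnnnnnPmmmmmm ⇒ nnnnnnnPmmmmmmm   [P → n P m]
nnnnnnnPmmmmmmm ⇒ nnnnnnnnPmmmmmmmm   [P → n P m]
nnnnnnnnPmmmmmmmm ⇒ nnnnnnnnmmmmmmmm   [P → ε]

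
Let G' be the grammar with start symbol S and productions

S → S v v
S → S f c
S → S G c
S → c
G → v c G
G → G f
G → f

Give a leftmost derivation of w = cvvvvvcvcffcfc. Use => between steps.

S => SGc   [S → S G c]
SGc => SGcGc   [S → S G c]
SGcGc => SvvGcGc   [S → S v v]
SvvGcGc => SvvvvGcGc   [S → S v v]
SvvvvGcGc => cvvvvGcGc   [S → c]
cvvvvGcGc => cvvvvvcGcGc   [G → v c G]
cvvvvvcGcGc => cvvvvvcvcGcGc   [G → v c G]
cvvvvvcvcGcGc => cvvvvvcvcGfcGc   [G → G f]
cvvvvvcvcGfcGc => cvvvvvcvcffcGc   [G → f]
cvvvvvcvcffcGc => cvvvvvcvcffcfc   [G → f]

S => SGc => SGcGc => SvvGcGc => SvvvvGcGc => cvvvvGcGc => cvvvvvcGcGc => cvvvvvcvcGcGc => cvvvvvcvcGfcGc => cvvvvvcvcffcGc => cvvvvvcvcffcfc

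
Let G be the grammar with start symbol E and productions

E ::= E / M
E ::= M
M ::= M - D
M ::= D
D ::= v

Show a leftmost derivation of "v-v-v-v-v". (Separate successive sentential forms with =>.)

E => M   [E ::= M]
M => M-D   [M ::= M - D]
M-D => M-D-D   [M ::= M - D]
M-D-D => M-D-D-D   [M ::= M - D]
M-D-D-D => M-D-D-D-D   [M ::= M - D]
M-D-D-D-D => D-D-D-D-D   [M ::= D]
D-D-D-D-D => v-D-D-D-D   [D ::= v]
v-D-D-D-D => v-v-D-D-D   [D ::= v]
v-v-D-D-D => v-v-v-D-D   [D ::= v]
v-v-v-D-D => v-v-v-v-D   [D ::= v]
v-v-v-v-D => v-v-v-v-v   [D ::= v]

E=>M=>M-D=>M-D-D=>M-D-D-D=>M-D-D-D-D=>D-D-D-D-D=>v-D-D-D-D=>v-v-D-D-D=>v-v-v-D-D=>v-v-v-v-D=>v-v-v-v-v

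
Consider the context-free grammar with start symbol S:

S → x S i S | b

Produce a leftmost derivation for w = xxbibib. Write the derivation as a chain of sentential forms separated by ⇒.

S ⇒ xSiS ⇒ xxSiSiS ⇒ xxbiSiS ⇒ xxbibiS ⇒ xxbibib

S ⇒ xSiS   [S → x S i S]
xSiS ⇒ xxSiSiS   [S → x S i S]
xxSiSiS ⇒ xxbiSiS   [S → b]
xxbiSiS ⇒ xxbibiS   [S → b]
xxbibiS ⇒ xxbibib   [S → b]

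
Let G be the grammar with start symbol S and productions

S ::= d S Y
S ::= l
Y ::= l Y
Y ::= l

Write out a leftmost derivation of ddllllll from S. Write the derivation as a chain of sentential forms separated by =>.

S=>dSY=>ddSYY=>ddlYY=>ddllYY=>ddlllY=>ddllllY=>ddlllllY=>ddllllll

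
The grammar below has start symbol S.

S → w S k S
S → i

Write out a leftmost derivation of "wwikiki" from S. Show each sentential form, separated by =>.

S => wSkS   [S → w S k S]
wSkS => wwSkSkS   [S → w S k S]
wwSkSkS => wwikSkS   [S → i]
wwikSkS => wwikikS   [S → i]
wwikikS => wwikiki   [S → i]

S => wSkS => wwSkSkS => wwikSkS => wwikikS => wwikiki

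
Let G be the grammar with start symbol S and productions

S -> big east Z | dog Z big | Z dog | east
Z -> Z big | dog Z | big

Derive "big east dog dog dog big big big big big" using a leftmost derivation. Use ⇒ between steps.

S ⇒ big east Z ⇒ big east dog Z ⇒ big east dog Z big ⇒ big east dog Z big big ⇒ big east dog dog Z big big ⇒ big east dog dog dog Z big big ⇒ big east dog dog dog Z big big big ⇒ big east dog dog dog Z big big big big ⇒ big east dog dog dog big big big big big

S ⇒ big east Z   [S -> big east Z]
big east Z ⇒ big east dog Z   [Z -> dog Z]
big east dog Z ⇒ big east dog Z big   [Z -> Z big]
big east dog Z big ⇒ big east dog Z big big   [Z -> Z big]
big east dog Z big big ⇒ big east dog dog Z big big   [Z -> dog Z]
big east dog dog Z big big ⇒ big east dog dog dog Z big big   [Z -> dog Z]
big east dog dog dog Z big big ⇒ big east dog dog dog Z big big big   [Z -> Z big]
big east dog dog dog Z big big big ⇒ big east dog dog dog Z big big big big   [Z -> Z big]
big east dog dog dog Z big big big big ⇒ big east dog dog dog big big big big big   [Z -> big]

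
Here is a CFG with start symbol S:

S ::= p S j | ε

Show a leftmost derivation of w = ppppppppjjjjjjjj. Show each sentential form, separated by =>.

S => pSj   [S ::= p S j]
pSj => ppSjj   [S ::= p S j]
ppSjj => pppSjjj   [S ::= p S j]
pppSjjj => ppppSjjjj   [S ::= p S j]
ppppSjjjj => pppppSjjjjj   [S ::= p S j]
pppppSjjjjj => ppppppSjjjjjj   [S ::= p S j]
ppppppSjjjjjj => pppppppSjjjjjjj   [S ::= p S j]
pppppppSjjjjjjj => ppppppppSjjjjjjjj   [S ::= p S j]
ppppppppSjjjjjjjj => ppppppppjjjjjjjj   [S ::= ε]

S => pSj => ppSjj => pppSjjj => ppppSjjjj => pppppSjjjjj => ppppppSjjjjjj => pppppppSjjjjjjj => ppppppppSjjjjjjjj => ppppppppjjjjjjjj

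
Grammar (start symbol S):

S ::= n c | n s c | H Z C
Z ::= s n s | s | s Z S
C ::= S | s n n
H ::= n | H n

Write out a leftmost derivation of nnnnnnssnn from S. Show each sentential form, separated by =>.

S=>HZC=>HnZC=>HnnZC=>HnnnZC=>HnnnnZC=>HnnnnnZC=>nnnnnnZC=>nnnnnnsC=>nnnnnnssnn

S => HZC   [S ::= H Z C]
HZC => HnZC   [H ::= H n]
HnZC => HnnZC   [H ::= H n]
HnnZC => HnnnZC   [H ::= H n]
HnnnZC => HnnnnZC   [H ::= H n]
HnnnnZC => HnnnnnZC   [H ::= H n]
HnnnnnZC => nnnnnnZC   [H ::= n]
nnnnnnZC => nnnnnnsC   [Z ::= s]
nnnnnnsC => nnnnnnssnn   [C ::= s n n]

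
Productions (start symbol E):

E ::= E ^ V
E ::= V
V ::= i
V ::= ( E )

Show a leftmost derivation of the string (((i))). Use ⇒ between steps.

E ⇒ V   [E ::= V]
V ⇒ (E)   [V ::= ( E )]
(E) ⇒ (V)   [E ::= V]
(V) ⇒ ((E))   [V ::= ( E )]
((E)) ⇒ ((V))   [E ::= V]
((V)) ⇒ (((E)))   [V ::= ( E )]
(((E))) ⇒ (((V)))   [E ::= V]
(((V))) ⇒ (((i)))   [V ::= i]

E ⇒ V ⇒ (E) ⇒ (V) ⇒ ((E)) ⇒ ((V)) ⇒ (((E))) ⇒ (((V))) ⇒ (((i)))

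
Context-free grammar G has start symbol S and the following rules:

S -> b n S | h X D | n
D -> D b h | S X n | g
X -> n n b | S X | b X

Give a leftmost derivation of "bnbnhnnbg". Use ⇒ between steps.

S ⇒ bnS ⇒ bnbnS ⇒ bnbnhXD ⇒ bnbnhnnbD ⇒ bnbnhnnbg

S ⇒ bnS   [S -> b n S]
bnS ⇒ bnbnS   [S -> b n S]
bnbnS ⇒ bnbnhXD   [S -> h X D]
bnbnhXD ⇒ bnbnhnnbD   [X -> n n b]
bnbnhnnbD ⇒ bnbnhnnbg   [D -> g]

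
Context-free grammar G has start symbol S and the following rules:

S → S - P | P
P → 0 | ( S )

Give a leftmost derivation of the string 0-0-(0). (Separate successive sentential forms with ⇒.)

S ⇒ S-P ⇒ S-P-P ⇒ P-P-P ⇒ 0-P-P ⇒ 0-0-P ⇒ 0-0-(S) ⇒ 0-0-(P) ⇒ 0-0-(0)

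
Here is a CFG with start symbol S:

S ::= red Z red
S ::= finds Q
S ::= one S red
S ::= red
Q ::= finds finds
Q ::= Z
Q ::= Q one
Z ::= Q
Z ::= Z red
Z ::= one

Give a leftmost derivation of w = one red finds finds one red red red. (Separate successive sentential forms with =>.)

S => one S red => one red Z red red => one red Z red red red => one red Q red red red => one red Q one red red red => one red finds finds one red red red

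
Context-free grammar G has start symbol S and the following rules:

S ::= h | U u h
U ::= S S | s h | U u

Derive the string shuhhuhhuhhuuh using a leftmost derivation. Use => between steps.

S => Uuh => Uuuh => SSuuh => UuhSuuh => SSuhSuuh => UuhSuhSuuh => SSuhSuhSuuh => UuhSuhSuhSuuh => shuhSuhSuhSuuh => shuhhuhSuhSuuh => shuhhuhhuhSuuh => shuhhuhhuhhuuh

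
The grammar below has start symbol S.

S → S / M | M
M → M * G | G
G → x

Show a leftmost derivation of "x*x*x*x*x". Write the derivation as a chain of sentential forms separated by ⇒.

S ⇒ M ⇒ M*G ⇒ M*G*G ⇒ M*G*G*G ⇒ M*G*G*G*G ⇒ G*G*G*G*G ⇒ x*G*G*G*G ⇒ x*x*G*G*G ⇒ x*x*x*G*G ⇒ x*x*x*x*G ⇒ x*x*x*x*x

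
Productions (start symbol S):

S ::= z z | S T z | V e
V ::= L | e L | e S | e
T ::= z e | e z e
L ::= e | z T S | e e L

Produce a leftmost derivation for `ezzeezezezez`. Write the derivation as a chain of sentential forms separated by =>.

S => STz => STzTz => VeTzTz => eSeTzTz => ezzeTzTz => ezzeezezTz => ezzeezezezez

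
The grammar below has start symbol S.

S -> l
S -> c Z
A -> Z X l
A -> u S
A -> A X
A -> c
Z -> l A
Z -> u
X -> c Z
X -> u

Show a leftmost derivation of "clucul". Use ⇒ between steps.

S⇒cZ⇒clA⇒clZXl⇒cluXl⇒clucZl⇒clucul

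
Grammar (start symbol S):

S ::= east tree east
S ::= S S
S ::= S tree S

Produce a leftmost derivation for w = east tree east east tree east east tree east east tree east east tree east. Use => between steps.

S => S S => S S S => S S S S => S S S S S => east tree east S S S S => east tree east east tree east S S S => east tree east east tree east east tree east S S => east tree east east tree east east tree east east tree east S => east tree east east tree east east tree east east tree east east tree east

S => S S   [S ::= S S]
S S => S S S   [S ::= S S]
S S S => S S S S   [S ::= S S]
S S S S => S S S S S   [S ::= S S]
S S S S S => east tree east S S S S   [S ::= east tree east]
east tree east S S S S => east tree east east tree east S S S   [S ::= east tree east]
east tree east east tree east S S S => east tree east east tree east east tree east S S   [S ::= east tree east]
east tree east east tree east east tree east S S => east tree east east tree east east tree east east tree east S   [S ::= east tree east]
east tree east east tree east east tree east east tree east S => east tree east east tree east east tree east east tree east east tree east   [S ::= east tree east]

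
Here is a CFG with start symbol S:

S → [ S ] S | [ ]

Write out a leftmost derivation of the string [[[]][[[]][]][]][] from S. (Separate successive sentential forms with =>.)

S => [S]S   [S → [ S ] S]
[S]S => [[S]S]S   [S → [ S ] S]
[[S]S]S => [[[]]S]S   [S → [ ]]
[[[]]S]S => [[[]][S]S]S   [S → [ S ] S]
[[[]][S]S]S => [[[]][[S]S]S]S   [S → [ S ] S]
[[[]][[S]S]S]S => [[[]][[[]]S]S]S   [S → [ ]]
[[[]][[[]]S]S]S => [[[]][[[]][]]S]S   [S → [ ]]
[[[]][[[]][]]S]S => [[[]][[[]][]][]]S   [S → [ ]]
[[[]][[[]][]][]]S => [[[]][[[]][]][]][]   [S → [ ]]

S => [S]S => [[S]S]S => [[[]]S]S => [[[]][S]S]S => [[[]][[S]S]S]S => [[[]][[[]]S]S]S => [[[]][[[]][]]S]S => [[[]][[[]][]][]]S => [[[]][[[]][]][]][]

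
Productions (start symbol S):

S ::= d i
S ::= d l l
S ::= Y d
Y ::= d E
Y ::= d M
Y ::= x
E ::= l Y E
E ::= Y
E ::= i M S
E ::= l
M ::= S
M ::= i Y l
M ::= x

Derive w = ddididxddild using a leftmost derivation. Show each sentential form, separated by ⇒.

S⇒Yd⇒dEd⇒dYd⇒ddMd⇒ddiYld⇒ddidEld⇒ddidiMSld⇒ddidiSSld⇒ddidiYdSld⇒ddididMdSld⇒ddididxdSld⇒ddididxddild

S ⇒ Yd   [S ::= Y d]
Yd ⇒ dEd   [Y ::= d E]
dEd ⇒ dYd   [E ::= Y]
dYd ⇒ ddMd   [Y ::= d M]
ddMd ⇒ ddiYld   [M ::= i Y l]
ddiYld ⇒ ddidEld   [Y ::= d E]
ddidEld ⇒ ddidiMSld   [E ::= i M S]
ddidiMSld ⇒ ddidiSSld   [M ::= S]
ddidiSSld ⇒ ddidiYdSld   [S ::= Y d]
ddidiYdSld ⇒ ddididMdSld   [Y ::= d M]
ddididMdSld ⇒ ddididxdSld   [M ::= x]
ddididxdSld ⇒ ddididxddild   [S ::= d i]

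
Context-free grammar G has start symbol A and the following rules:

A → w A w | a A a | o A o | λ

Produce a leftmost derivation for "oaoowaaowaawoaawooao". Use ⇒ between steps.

A ⇒ oAo ⇒ oaAao ⇒ oaoAoao ⇒ oaooAooao ⇒ oaoowAwooao ⇒ oaoowaAawooao ⇒ oaoowaaAaawooao ⇒ oaoowaaoAoaawooao ⇒ oaoowaaowAwoaawooao ⇒ oaoowaaowaAawoaawooao ⇒ oaoowaaowaawoaawooao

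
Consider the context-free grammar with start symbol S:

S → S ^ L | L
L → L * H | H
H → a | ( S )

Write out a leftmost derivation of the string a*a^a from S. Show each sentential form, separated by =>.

S => S^L => L^L => L*H^L => H*H^L => a*H^L => a*a^L => a*a^H => a*a^a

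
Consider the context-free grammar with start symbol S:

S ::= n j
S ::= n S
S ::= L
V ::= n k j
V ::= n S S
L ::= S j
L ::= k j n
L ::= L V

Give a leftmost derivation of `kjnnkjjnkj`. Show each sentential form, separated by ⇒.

S ⇒ L ⇒ LV ⇒ SjV ⇒ LjV ⇒ LVjV ⇒ kjnVjV ⇒ kjnnkjjV ⇒ kjnnkjjnkj

S ⇒ L   [S ::= L]
L ⇒ LV   [L ::= L V]
LV ⇒ SjV   [L ::= S j]
SjV ⇒ LjV   [S ::= L]
LjV ⇒ LVjV   [L ::= L V]
LVjV ⇒ kjnVjV   [L ::= k j n]
kjnVjV ⇒ kjnnkjjV   [V ::= n k j]
kjnnkjjV ⇒ kjnnkjjnkj   [V ::= n k j]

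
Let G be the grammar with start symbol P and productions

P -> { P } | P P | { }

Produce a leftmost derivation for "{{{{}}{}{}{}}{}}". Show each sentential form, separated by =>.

P => {P} => {PP} => {{P}P} => {{PP}P} => {{PPP}P} => {{PPPP}P} => {{{P}PPP}P} => {{{{}}PPP}P} => {{{{}}{}PP}P} => {{{{}}{}{}P}P} => {{{{}}{}{}{}}P} => {{{{}}{}{}{}}{}}

P => {P}   [P -> { P }]
{P} => {PP}   [P -> P P]
{PP} => {{P}P}   [P -> { P }]
{{P}P} => {{PP}P}   [P -> P P]
{{PP}P} => {{PPP}P}   [P -> P P]
{{PPP}P} => {{PPPP}P}   [P -> P P]
{{PPPP}P} => {{{P}PPP}P}   [P -> { P }]
{{{P}PPP}P} => {{{{}}PPP}P}   [P -> { }]
{{{{}}PPP}P} => {{{{}}{}PP}P}   [P -> { }]
{{{{}}{}PP}P} => {{{{}}{}{}P}P}   [P -> { }]
{{{{}}{}{}P}P} => {{{{}}{}{}{}}P}   [P -> { }]
{{{{}}{}{}{}}P} => {{{{}}{}{}{}}{}}   [P -> { }]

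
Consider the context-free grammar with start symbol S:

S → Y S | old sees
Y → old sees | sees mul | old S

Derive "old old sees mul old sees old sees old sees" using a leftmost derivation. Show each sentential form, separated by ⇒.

S ⇒ Y S   [S → Y S]
Y S ⇒ old S S   [Y → old S]
old S S ⇒ old Y S S   [S → Y S]
old Y S S ⇒ old old S S S   [Y → old S]
old old S S S ⇒ old old Y S S S   [S → Y S]
old old Y S S S ⇒ old old sees mul S S S   [Y → sees mul]
old old sees mul S S S ⇒ old old sees mul old sees S S   [S → old sees]
old old sees mul old sees S S ⇒ old old sees mul old sees old sees S   [S → old sees]
old old sees mul old sees old sees S ⇒ old old sees mul old sees old sees old sees   [S → old sees]

S ⇒ Y S ⇒ old S S ⇒ old Y S S ⇒ old old S S S ⇒ old old Y S S S ⇒ old old sees mul S S S ⇒ old old sees mul old sees S S ⇒ old old sees mul old sees old sees S ⇒ old old sees mul old sees old sees old sees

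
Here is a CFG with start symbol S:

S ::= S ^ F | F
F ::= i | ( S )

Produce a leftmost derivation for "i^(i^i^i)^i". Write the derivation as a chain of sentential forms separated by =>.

S => S^F   [S ::= S ^ F]
S^F => S^F^F   [S ::= S ^ F]
S^F^F => F^F^F   [S ::= F]
F^F^F => i^F^F   [F ::= i]
i^F^F => i^(S)^F   [F ::= ( S )]
i^(S)^F => i^(S^F)^F   [S ::= S ^ F]
i^(S^F)^F => i^(S^F^F)^F   [S ::= S ^ F]
i^(S^F^F)^F => i^(F^F^F)^F   [S ::= F]
i^(F^F^F)^F => i^(i^F^F)^F   [F ::= i]
i^(i^F^F)^F => i^(i^i^F)^F   [F ::= i]
i^(i^i^F)^F => i^(i^i^i)^F   [F ::= i]
i^(i^i^i)^F => i^(i^i^i)^i   [F ::= i]

S => S^F => S^F^F => F^F^F => i^F^F => i^(S)^F => i^(S^F)^F => i^(S^F^F)^F => i^(F^F^F)^F => i^(i^F^F)^F => i^(i^i^F)^F => i^(i^i^i)^F => i^(i^i^i)^i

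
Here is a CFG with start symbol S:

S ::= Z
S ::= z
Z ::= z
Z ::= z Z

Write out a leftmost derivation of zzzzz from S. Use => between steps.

S => Z => zZ => zzZ => zzzZ => zzzzZ => zzzzz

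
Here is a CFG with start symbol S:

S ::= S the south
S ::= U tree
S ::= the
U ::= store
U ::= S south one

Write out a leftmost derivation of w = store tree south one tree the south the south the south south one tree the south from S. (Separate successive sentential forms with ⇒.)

S ⇒ S the south ⇒ U tree the south ⇒ S south one tree the south ⇒ S the south south one tree the south ⇒ S the south the south south one tree the south ⇒ S the south the south the south south one tree the south ⇒ U tree the south the south the south south one tree the south ⇒ S south one tree the south the south the south south one tree the south ⇒ U tree south one tree the south the south the south south one tree the south ⇒ store tree south one tree the south the south the south south one tree the south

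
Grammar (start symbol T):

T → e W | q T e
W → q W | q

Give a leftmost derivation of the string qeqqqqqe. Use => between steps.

T => qTe   [T → q T e]
qTe => qeWe   [T → e W]
qeWe => qeqWe   [W → q W]
qeqWe => qeqqWe   [W → q W]
qeqqWe => qeqqqWe   [W → q W]
qeqqqWe => qeqqqqWe   [W → q W]
qeqqqqWe => qeqqqqqe   [W → q]

T => qTe => qeWe => qeqWe => qeqqWe => qeqqqWe => qeqqqqWe => qeqqqqqe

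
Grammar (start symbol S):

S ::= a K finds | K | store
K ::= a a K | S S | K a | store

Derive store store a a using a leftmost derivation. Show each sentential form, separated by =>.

S => K   [S ::= K]
K => S S   [K ::= S S]
S S => store S   [S ::= store]
store S => store K   [S ::= K]
store K => store K a   [K ::= K a]
store K a => store K a a   [K ::= K a]
store K a a => store store a a   [K ::= store]

S => K => S S => store S => store K => store K a => store K a a => store store a a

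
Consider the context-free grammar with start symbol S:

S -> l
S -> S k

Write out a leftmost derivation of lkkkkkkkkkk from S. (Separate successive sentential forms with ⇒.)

S⇒Sk⇒Skk⇒Skkk⇒Skkkk⇒Skkkkk⇒Skkkkkk⇒Skkkkkkk⇒Skkkkkkkk⇒Skkkkkkkkk⇒Skkkkkkkkkk⇒lkkkkkkkkkk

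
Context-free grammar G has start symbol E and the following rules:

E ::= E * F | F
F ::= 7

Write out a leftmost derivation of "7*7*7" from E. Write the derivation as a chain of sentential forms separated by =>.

E=>E*F=>E*F*F=>F*F*F=>7*F*F=>7*7*F=>7*7*7

E => E*F   [E ::= E * F]
E*F => E*F*F   [E ::= E * F]
E*F*F => F*F*F   [E ::= F]
F*F*F => 7*F*F   [F ::= 7]
7*F*F => 7*7*F   [F ::= 7]
7*7*F => 7*7*7   [F ::= 7]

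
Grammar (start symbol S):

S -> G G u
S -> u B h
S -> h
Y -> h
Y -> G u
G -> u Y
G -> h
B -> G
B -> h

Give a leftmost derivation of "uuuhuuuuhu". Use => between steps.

S => GGu   [S -> G G u]
GGu => uYGu   [G -> u Y]
uYGu => uGuGu   [Y -> G u]
uGuGu => uuYuGu   [G -> u Y]
uuYuGu => uuGuuGu   [Y -> G u]
uuGuuGu => uuuYuuGu   [G -> u Y]
uuuYuuGu => uuuGuuuGu   [Y -> G u]
uuuGuuuGu => uuuhuuuGu   [G -> h]
uuuhuuuGu => uuuhuuuuYu   [G -> u Y]
uuuhuuuuYu => uuuhuuuuhu   [Y -> h]

S => GGu => uYGu => uGuGu => uuYuGu => uuGuuGu => uuuYuuGu => uuuGuuuGu => uuuhuuuGu => uuuhuuuuYu => uuuhuuuuhu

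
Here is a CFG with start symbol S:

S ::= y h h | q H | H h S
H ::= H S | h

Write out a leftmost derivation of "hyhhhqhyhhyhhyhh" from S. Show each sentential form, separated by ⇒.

S ⇒ HhS ⇒ HShS ⇒ hShS ⇒ hyhhhS ⇒ hyhhhqH ⇒ hyhhhqHS ⇒ hyhhhqHSS ⇒ hyhhhqHSSS ⇒ hyhhhqhSSS ⇒ hyhhhqhyhhSS ⇒ hyhhhqhyhhyhhS ⇒ hyhhhqhyhhyhhyhh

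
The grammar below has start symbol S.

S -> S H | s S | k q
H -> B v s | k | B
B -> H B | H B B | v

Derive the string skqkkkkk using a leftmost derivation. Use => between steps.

S => SH => sSH => sSHH => sSHHH => sSHHHH => sSHHHHH => skqHHHHH => skqkHHHH => skqkkHHH => skqkkkHH => skqkkkkH => skqkkkkk

S => SH   [S -> S H]
SH => sSH   [S -> s S]
sSH => sSHH   [S -> S H]
sSHH => sSHHH   [S -> S H]
sSHHH => sSHHHH   [S -> S H]
sSHHHH => sSHHHHH   [S -> S H]
sSHHHHH => skqHHHHH   [S -> k q]
skqHHHHH => skqkHHHH   [H -> k]
skqkHHHH => skqkkHHH   [H -> k]
skqkkHHH => skqkkkHH   [H -> k]
skqkkkHH => skqkkkkH   [H -> k]
skqkkkkH => skqkkkkk   [H -> k]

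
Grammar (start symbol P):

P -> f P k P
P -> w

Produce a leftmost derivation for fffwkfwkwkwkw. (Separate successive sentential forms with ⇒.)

P ⇒ fPkP   [P -> f P k P]
fPkP ⇒ ffPkPkP   [P -> f P k P]
ffPkPkP ⇒ fffPkPkPkP   [P -> f P k P]
fffPkPkPkP ⇒ fffwkPkPkP   [P -> w]
fffwkPkPkP ⇒ fffwkfPkPkPkP   [P -> f P k P]
fffwkfPkPkPkP ⇒ fffwkfwkPkPkP   [P -> w]
fffwkfwkPkPkP ⇒ fffwkfwkwkPkP   [P -> w]
fffwkfwkwkPkP ⇒ fffwkfwkwkwkP   [P -> w]
fffwkfwkwkwkP ⇒ fffwkfwkwkwkw   [P -> w]

P ⇒ fPkP ⇒ ffPkPkP ⇒ fffPkPkPkP ⇒ fffwkPkPkP ⇒ fffwkfPkPkPkP ⇒ fffwkfwkPkPkP ⇒ fffwkfwkwkPkP ⇒ fffwkfwkwkwkP ⇒ fffwkfwkwkwkw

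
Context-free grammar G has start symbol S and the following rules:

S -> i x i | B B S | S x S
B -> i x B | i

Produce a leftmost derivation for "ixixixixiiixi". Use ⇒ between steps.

S ⇒ BBS   [S -> B B S]
BBS ⇒ ixBBS   [B -> i x B]
ixBBS ⇒ ixixBBS   [B -> i x B]
ixixBBS ⇒ ixixixBBS   [B -> i x B]
ixixixBBS ⇒ ixixixixBBS   [B -> i x B]
ixixixixBBS ⇒ ixixixixiBS   [B -> i]
ixixixixiBS ⇒ ixixixixiiS   [B -> i]
ixixixixiiS ⇒ ixixixixiiixi   [S -> i x i]

S⇒BBS⇒ixBBS⇒ixixBBS⇒ixixixBBS⇒ixixixixBBS⇒ixixixixiBS⇒ixixixixiiS⇒ixixixixiiixi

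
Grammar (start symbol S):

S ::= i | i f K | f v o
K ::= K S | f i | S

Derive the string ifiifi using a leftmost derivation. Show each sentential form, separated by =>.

S => ifK => ifKS => ifSS => ifiS => ifiifK => ifiifS => ifiifi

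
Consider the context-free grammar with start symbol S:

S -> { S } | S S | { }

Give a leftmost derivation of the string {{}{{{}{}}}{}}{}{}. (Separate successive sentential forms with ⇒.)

S ⇒ SS ⇒ SSS ⇒ {S}SS ⇒ {SS}SS ⇒ {{}S}SS ⇒ {{}SS}SS ⇒ {{}{S}S}SS ⇒ {{}{{S}}S}SS ⇒ {{}{{SS}}S}SS ⇒ {{}{{{}S}}S}SS ⇒ {{}{{{}{}}}S}SS ⇒ {{}{{{}{}}}{}}SS ⇒ {{}{{{}{}}}{}}{}S ⇒ {{}{{{}{}}}{}}{}{}

S ⇒ SS   [S -> S S]
SS ⇒ SSS   [S -> S S]
SSS ⇒ {S}SS   [S -> { S }]
{S}SS ⇒ {SS}SS   [S -> S S]
{SS}SS ⇒ {{}S}SS   [S -> { }]
{{}S}SS ⇒ {{}SS}SS   [S -> S S]
{{}SS}SS ⇒ {{}{S}S}SS   [S -> { S }]
{{}{S}S}SS ⇒ {{}{{S}}S}SS   [S -> { S }]
{{}{{S}}S}SS ⇒ {{}{{SS}}S}SS   [S -> S S]
{{}{{SS}}S}SS ⇒ {{}{{{}S}}S}SS   [S -> { }]
{{}{{{}S}}S}SS ⇒ {{}{{{}{}}}S}SS   [S -> { }]
{{}{{{}{}}}S}SS ⇒ {{}{{{}{}}}{}}SS   [S -> { }]
{{}{{{}{}}}{}}SS ⇒ {{}{{{}{}}}{}}{}S   [S -> { }]
{{}{{{}{}}}{}}{}S ⇒ {{}{{{}{}}}{}}{}{}   [S -> { }]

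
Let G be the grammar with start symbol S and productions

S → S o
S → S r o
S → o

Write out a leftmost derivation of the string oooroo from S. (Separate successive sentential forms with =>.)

S => So => Sroo => Soroo => Sooroo => oooroo

S => So   [S → S o]
So => Sroo   [S → S r o]
Sroo => Soroo   [S → S o]
Soroo => Sooroo   [S → S o]
Sooroo => oooroo   [S → o]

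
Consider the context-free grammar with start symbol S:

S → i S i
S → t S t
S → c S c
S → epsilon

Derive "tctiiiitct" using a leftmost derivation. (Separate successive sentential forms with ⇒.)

S⇒tSt⇒tcSct⇒tctStct⇒tctiSitct⇒tctiiSiitct⇒tctiiiitct

S ⇒ tSt   [S → t S t]
tSt ⇒ tcSct   [S → c S c]
tcSct ⇒ tctStct   [S → t S t]
tctStct ⇒ tctiSitct   [S → i S i]
tctiSitct ⇒ tctiiSiitct   [S → i S i]
tctiiSiitct ⇒ tctiiiitct   [S → epsilon]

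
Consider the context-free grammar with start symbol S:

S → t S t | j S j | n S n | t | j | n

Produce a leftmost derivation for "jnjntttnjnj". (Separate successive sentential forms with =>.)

S => jSj   [S → j S j]
jSj => jnSnj   [S → n S n]
jnSnj => jnjSjnj   [S → j S j]
jnjSjnj => jnjnSnjnj   [S → n S n]
jnjnSnjnj => jnjntStnjnj   [S → t S t]
jnjntStnjnj => jnjntttnjnj   [S → t]

S=>jSj=>jnSnj=>jnjSjnj=>jnjnSnjnj=>jnjntStnjnj=>jnjntttnjnj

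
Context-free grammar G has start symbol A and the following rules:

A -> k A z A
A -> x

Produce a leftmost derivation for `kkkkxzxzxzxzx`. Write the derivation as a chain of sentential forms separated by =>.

A => kAzA   [A -> k A z A]
kAzA => kkAzAzA   [A -> k A z A]
kkAzAzA => kkkAzAzAzA   [A -> k A z A]
kkkAzAzAzA => kkkkAzAzAzAzA   [A -> k A z A]
kkkkAzAzAzAzA => kkkkxzAzAzAzA   [A -> x]
kkkkxzAzAzAzA => kkkkxzxzAzAzA   [A -> x]
kkkkxzxzAzAzA => kkkkxzxzxzAzA   [A -> x]
kkkkxzxzxzAzA => kkkkxzxzxzxzA   [A -> x]
kkkkxzxzxzxzA => kkkkxzxzxzxzx   [A -> x]

A => kAzA => kkAzAzA => kkkAzAzAzA => kkkkAzAzAzAzA => kkkkxzAzAzAzA => kkkkxzxzAzAzA => kkkkxzxzxzAzA => kkkkxzxzxzxzA => kkkkxzxzxzxzx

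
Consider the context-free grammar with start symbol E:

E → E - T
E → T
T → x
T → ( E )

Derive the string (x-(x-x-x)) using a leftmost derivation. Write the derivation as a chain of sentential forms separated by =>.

E => T => (E) => (E-T) => (T-T) => (x-T) => (x-(E)) => (x-(E-T)) => (x-(E-T-T)) => (x-(T-T-T)) => (x-(x-T-T)) => (x-(x-x-T)) => (x-(x-x-x))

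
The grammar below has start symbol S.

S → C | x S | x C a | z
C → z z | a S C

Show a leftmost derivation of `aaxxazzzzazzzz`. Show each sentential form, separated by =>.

S => C   [S → C]
C => aSC   [C → a S C]
aSC => aCC   [S → C]
aCC => aaSCC   [C → a S C]
aaSCC => aaxSCC   [S → x S]
aaxSCC => aaxxCaCC   [S → x C a]
aaxxCaCC => aaxxaSCaCC   [C → a S C]
aaxxaSCaCC => aaxxaCCaCC   [S → C]
aaxxaCCaCC => aaxxazzCaCC   [C → z z]
aaxxazzCaCC => aaxxazzzzaCC   [C → z z]
aaxxazzzzaCC => aaxxazzzzazzC   [C → z z]
aaxxazzzzazzC => aaxxazzzzazzzz   [C → z z]

S=>C=>aSC=>aCC=>aaSCC=>aaxSCC=>aaxxCaCC=>aaxxaSCaCC=>aaxxaCCaCC=>aaxxazzCaCC=>aaxxazzzzaCC=>aaxxazzzzazzC=>aaxxazzzzazzzz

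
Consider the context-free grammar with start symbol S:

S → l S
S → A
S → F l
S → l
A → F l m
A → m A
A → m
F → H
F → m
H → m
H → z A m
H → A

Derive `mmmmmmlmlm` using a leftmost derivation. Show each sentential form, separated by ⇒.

S ⇒ A ⇒ mA ⇒ mmA ⇒ mmmA ⇒ mmmFlm ⇒ mmmHlm ⇒ mmmAlm ⇒ mmmmAlm ⇒ mmmmmAlm ⇒ mmmmmFlmlm ⇒ mmmmmmlmlm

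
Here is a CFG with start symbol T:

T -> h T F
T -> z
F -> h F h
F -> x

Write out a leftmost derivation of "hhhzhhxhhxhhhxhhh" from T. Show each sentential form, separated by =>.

T=>hTF=>hhTFF=>hhhTFFF=>hhhzFFF=>hhhzhFhFF=>hhhzhhFhhFF=>hhhzhhxhhFF=>hhhzhhxhhxF=>hhhzhhxhhxhFh=>hhhzhhxhhxhhFhh=>hhhzhhxhhxhhhFhhh=>hhhzhhxhhxhhhxhhh

T => hTF   [T -> h T F]
hTF => hhTFF   [T -> h T F]
hhTFF => hhhTFFF   [T -> h T F]
hhhTFFF => hhhzFFF   [T -> z]
hhhzFFF => hhhzhFhFF   [F -> h F h]
hhhzhFhFF => hhhzhhFhhFF   [F -> h F h]
hhhzhhFhhFF => hhhzhhxhhFF   [F -> x]
hhhzhhxhhFF => hhhzhhxhhxF   [F -> x]
hhhzhhxhhxF => hhhzhhxhhxhFh   [F -> h F h]
hhhzhhxhhxhFh => hhhzhhxhhxhhFhh   [F -> h F h]
hhhzhhxhhxhhFhh => hhhzhhxhhxhhhFhhh   [F -> h F h]
hhhzhhxhhxhhhFhhh => hhhzhhxhhxhhhxhhh   [F -> x]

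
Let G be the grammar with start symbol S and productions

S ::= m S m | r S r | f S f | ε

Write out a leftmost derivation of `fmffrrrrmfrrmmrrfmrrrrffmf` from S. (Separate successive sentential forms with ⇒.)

S⇒fSf⇒fmSmf⇒fmfSfmf⇒fmffSffmf⇒fmffrSrffmf⇒fmffrrSrrffmf⇒fmffrrrSrrrffmf⇒fmffrrrrSrrrrffmf⇒fmffrrrrmSmrrrrffmf⇒fmffrrrrmfSfmrrrrffmf⇒fmffrrrrmfrSrfmrrrrffmf⇒fmffrrrrmfrrSrrfmrrrrffmf⇒fmffrrrrmfrrmSmrrfmrrrrffmf⇒fmffrrrrmfrrmmrrfmrrrrffmf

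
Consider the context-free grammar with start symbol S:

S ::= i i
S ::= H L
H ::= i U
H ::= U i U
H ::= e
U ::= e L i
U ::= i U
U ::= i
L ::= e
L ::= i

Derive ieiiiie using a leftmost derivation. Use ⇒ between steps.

S⇒HL⇒UiUL⇒iUiUL⇒ieLiiUL⇒ieiiiUL⇒ieiiiiL⇒ieiiiie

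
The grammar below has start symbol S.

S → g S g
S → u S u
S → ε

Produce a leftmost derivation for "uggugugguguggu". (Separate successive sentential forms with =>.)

S=>uSu=>ugSgu=>uggSggu=>ugguSuggu=>uggugSguggu=>ugguguSuguggu=>uggugugSguguggu=>uggugugguguggu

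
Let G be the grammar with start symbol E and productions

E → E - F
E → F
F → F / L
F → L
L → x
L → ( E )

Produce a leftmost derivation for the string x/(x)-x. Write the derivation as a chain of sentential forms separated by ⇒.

E ⇒ E-F ⇒ F-F ⇒ F/L-F ⇒ L/L-F ⇒ x/L-F ⇒ x/(E)-F ⇒ x/(F)-F ⇒ x/(L)-F ⇒ x/(x)-F ⇒ x/(x)-L ⇒ x/(x)-x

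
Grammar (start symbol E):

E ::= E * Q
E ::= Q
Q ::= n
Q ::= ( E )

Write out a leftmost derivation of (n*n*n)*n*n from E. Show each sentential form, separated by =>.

E=>E*Q=>E*Q*Q=>Q*Q*Q=>(E)*Q*Q=>(E*Q)*Q*Q=>(E*Q*Q)*Q*Q=>(Q*Q*Q)*Q*Q=>(n*Q*Q)*Q*Q=>(n*n*Q)*Q*Q=>(n*n*n)*Q*Q=>(n*n*n)*n*Q=>(n*n*n)*n*n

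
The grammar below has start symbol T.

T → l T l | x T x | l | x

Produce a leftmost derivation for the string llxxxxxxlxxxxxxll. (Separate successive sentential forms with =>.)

T=>lTl=>llTll=>llxTxll=>llxxTxxll=>llxxxTxxxll=>llxxxxTxxxxll=>llxxxxxTxxxxxll=>llxxxxxxTxxxxxxll=>llxxxxxxlxxxxxxll

T => lTl   [T → l T l]
lTl => llTll   [T → l T l]
llTll => llxTxll   [T → x T x]
llxTxll => llxxTxxll   [T → x T x]
llxxTxxll => llxxxTxxxll   [T → x T x]
llxxxTxxxll => llxxxxTxxxxll   [T → x T x]
llxxxxTxxxxll => llxxxxxTxxxxxll   [T → x T x]
llxxxxxTxxxxxll => llxxxxxxTxxxxxxll   [T → x T x]
llxxxxxxTxxxxxxll => llxxxxxxlxxxxxxll   [T → l]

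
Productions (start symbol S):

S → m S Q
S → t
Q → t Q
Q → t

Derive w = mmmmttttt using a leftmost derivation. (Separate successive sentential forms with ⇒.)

S ⇒ mSQ ⇒ mmSQQ ⇒ mmmSQQQ ⇒ mmmmSQQQQ ⇒ mmmmtQQQQ ⇒ mmmmttQQQ ⇒ mmmmtttQQ ⇒ mmmmttttQ ⇒ mmmmttttt

S ⇒ mSQ   [S → m S Q]
mSQ ⇒ mmSQQ   [S → m S Q]
mmSQQ ⇒ mmmSQQQ   [S → m S Q]
mmmSQQQ ⇒ mmmmSQQQQ   [S → m S Q]
mmmmSQQQQ ⇒ mmmmtQQQQ   [S → t]
mmmmtQQQQ ⇒ mmmmttQQQ   [Q → t]
mmmmttQQQ ⇒ mmmmtttQQ   [Q → t]
mmmmtttQQ ⇒ mmmmttttQ   [Q → t]
mmmmttttQ ⇒ mmmmttttt   [Q → t]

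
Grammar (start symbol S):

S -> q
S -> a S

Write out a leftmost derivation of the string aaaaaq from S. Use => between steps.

S => aS => aaS => aaaS => aaaaS => aaaaaS => aaaaaq

S => aS   [S -> a S]
aS => aaS   [S -> a S]
aaS => aaaS   [S -> a S]
aaaS => aaaaS   [S -> a S]
aaaaS => aaaaaS   [S -> a S]
aaaaaS => aaaaaq   [S -> q]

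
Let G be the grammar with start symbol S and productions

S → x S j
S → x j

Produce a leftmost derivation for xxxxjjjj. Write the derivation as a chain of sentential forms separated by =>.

S=>xSj=>xxSjj=>xxxSjjj=>xxxxjjjj

S => xSj   [S → x S j]
xSj => xxSjj   [S → x S j]
xxSjj => xxxSjjj   [S → x S j]
xxxSjjj => xxxxjjjj   [S → x j]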